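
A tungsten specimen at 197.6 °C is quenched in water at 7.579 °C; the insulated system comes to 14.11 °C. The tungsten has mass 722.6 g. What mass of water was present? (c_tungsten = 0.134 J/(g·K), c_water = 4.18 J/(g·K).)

m ≈ 651 g

Taking heat into each body as positive, Σ m c ΔT = 0:
722.6×0.134×(14.11 − 197.6) + m×4.18×(14.11 − 7.579) = 0
27.3 m = 17767
m = 17767/27.3 ≈ 650.8 g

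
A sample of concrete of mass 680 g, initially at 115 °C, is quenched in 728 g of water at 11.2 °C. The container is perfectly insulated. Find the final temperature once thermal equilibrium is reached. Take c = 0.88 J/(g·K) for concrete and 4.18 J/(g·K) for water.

T_f is the heat-capacity-weighted average of the initial temperatures:
T_f = (598.4*115 + 3043*11.2) / (598.4 + 3043)
    = 102898 / 3641.4 ≈ 28.26 °C

T_f ≈ 28.3 °C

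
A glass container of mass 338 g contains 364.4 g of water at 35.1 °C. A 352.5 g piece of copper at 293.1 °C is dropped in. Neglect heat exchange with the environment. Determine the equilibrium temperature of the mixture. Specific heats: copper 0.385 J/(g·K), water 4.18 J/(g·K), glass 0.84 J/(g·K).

T_f ≈ 53.1 °C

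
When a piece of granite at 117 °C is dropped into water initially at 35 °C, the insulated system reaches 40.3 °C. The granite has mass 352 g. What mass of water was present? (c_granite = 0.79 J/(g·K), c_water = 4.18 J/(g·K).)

m ≈ 963 g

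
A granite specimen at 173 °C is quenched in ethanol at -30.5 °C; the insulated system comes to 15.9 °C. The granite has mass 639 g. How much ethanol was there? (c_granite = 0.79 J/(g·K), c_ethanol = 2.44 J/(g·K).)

m ≈ 700 g

Heat lost by the granite = heat gained by the ethanol:
639·0.79·(173 − 15.9) = m·2.44·(15.9 − (-30.5))
113.22 m = 79306  ⇒  m ≈ 700.5 g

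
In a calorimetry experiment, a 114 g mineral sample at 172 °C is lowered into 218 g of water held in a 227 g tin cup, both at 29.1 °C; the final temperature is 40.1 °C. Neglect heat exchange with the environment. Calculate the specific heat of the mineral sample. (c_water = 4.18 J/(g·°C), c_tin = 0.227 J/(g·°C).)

c ≈ 0.704 J/(g·°C)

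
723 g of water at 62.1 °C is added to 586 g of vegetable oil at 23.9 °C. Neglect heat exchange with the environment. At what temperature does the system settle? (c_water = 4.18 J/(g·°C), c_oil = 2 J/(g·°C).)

T_f ≈ 51.4 °C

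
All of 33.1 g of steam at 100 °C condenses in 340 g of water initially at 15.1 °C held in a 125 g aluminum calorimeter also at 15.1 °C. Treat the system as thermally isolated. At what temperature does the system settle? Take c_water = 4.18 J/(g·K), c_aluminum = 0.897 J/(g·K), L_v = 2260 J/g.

Net heat exchanged in the isolated system is zero:
steam→water at 100 °C releases m L_v = 33.1·2260 = 74806
  condensed water 100 °C→T: 138.36(T − 100)
  original water: 1421.2(T − 15.1)
  aluminum cup: 125·0.897·(T − 15.1) = 112.12(T − 15.1)
1671.7 T = 74806 + 13836 + 23153 = 111795
T ≈ 66.88 °C, under the boiling point, so the assumption holds.

T_f ≈ 66.9 °C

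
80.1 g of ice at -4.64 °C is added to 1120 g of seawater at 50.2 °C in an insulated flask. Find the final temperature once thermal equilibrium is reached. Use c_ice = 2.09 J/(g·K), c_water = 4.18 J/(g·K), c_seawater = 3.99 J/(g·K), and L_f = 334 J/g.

Setting the total heat transfer to zero:
ice -4.64→0 °C: 80.1·2.09·4.64 = 776.78
  fusion: m_ice L_f = 80.1·334 = 26753
  meltwater 0→T: 80.1·4.18·T = 334.82 T
  seawater: 4468.8(T − 50.2)
4803.6 T = 224334 − 27530 = 196804
T ≈ 40.97 °C — above 0 °C, consistent with complete melting.

T_f ≈ 41.0 °C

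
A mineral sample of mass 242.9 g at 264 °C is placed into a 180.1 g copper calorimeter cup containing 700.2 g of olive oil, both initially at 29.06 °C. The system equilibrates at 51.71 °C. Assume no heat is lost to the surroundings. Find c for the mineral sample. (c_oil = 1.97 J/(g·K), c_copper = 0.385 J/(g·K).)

c ≈ 0.636 J/(g·K)

Let T be the final temperature. ΣQ_i = 0:
242.9×c×(51.71 − 264) + 700.2×1.97×(51.71 − 29.06) + 180.1×0.385×(51.71 − 29.06) = 0
-51565 c = -32814
c = -32814/-51565 ≈ 0.6364 J/(g·K)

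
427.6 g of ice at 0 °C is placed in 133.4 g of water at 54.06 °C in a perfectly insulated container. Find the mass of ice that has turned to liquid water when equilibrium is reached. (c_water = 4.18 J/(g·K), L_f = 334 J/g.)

Cooling the water to 0 °C releases 133.4×4.18×54.06 = 30145 J.
Fully melting the ice requires m_ice L_f = 427.6×334 = 142818 J.
Since 30145 < 142818 J, not all the ice melts; equilibrium is at 0 °C.
m_melted×334 = 30145  ⇒  m_melted ≈ 90.25 g.

m_melted ≈ 90.3 g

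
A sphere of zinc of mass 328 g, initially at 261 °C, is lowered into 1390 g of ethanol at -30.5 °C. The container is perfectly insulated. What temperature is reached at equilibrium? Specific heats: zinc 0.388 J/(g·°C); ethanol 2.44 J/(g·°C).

T_f ≈ -20.0 °C

Taking heat into each body as positive, Σ m c ΔT = 0:
328*0.388*(T − 261) + 1390*2.44*(T − (-30.5)) = 0
(127.26 + 3391.6) T = 127.26*261 + 3391.6*(-30.5)
T = -70228/3518.9 ≈ -19.96 °C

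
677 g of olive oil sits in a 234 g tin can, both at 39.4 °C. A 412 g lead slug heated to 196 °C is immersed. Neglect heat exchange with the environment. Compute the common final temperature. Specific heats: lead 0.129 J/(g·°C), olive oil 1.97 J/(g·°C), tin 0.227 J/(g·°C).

T_f is the heat-capacity-weighted average of the initial temperatures:
T_f = (53.15*196 + 1333.7*39.4 + 53.12*39.4) / (53.15 + 1333.7 + 53.12)
    = 65057 / 1440 ≈ 45.18 °C

T_f ≈ 45.2 °C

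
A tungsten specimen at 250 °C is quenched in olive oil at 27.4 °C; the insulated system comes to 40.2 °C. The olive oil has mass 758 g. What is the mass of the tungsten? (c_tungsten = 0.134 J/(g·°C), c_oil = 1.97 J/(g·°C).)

m ≈ 680 g

|Q_tungsten| = |Q_oil|:
m·0.134·(250 − 40.2) = 758·1.97·(40.2 − 27.4)
28.11 m = 19114  ⇒  m ≈ 679.9 g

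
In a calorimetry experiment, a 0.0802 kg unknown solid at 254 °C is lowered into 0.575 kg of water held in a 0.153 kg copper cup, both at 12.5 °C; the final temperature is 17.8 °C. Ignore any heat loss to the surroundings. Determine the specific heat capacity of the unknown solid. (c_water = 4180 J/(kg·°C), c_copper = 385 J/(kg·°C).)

c ≈ 689 J/(kg·°C)

Setting the total heat transfer to zero:
0.0802×c×(17.8 − 254) + 0.575×4180×(17.8 − 12.5) + 0.153×385×(17.8 − 12.5) = 0
-18.94 c = -13051
c = -13051/-18.94 ≈ 688.9 J/(kg·°C)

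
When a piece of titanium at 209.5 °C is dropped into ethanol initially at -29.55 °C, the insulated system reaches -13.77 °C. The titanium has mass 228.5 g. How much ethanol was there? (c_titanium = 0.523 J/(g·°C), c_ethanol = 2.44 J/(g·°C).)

m ≈ 693 g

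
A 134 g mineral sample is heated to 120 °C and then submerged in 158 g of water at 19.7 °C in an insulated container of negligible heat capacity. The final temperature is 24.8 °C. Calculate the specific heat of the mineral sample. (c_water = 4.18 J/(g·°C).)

m_s c (T_s − T_f) = m_water c_water (T_f − T_0):
134×c×(120 − 24.8) = 158×4.18×(24.8 − 19.7)
12757 c = 3368.2  ⇒  c ≈ 0.264 J/(g·°C)

c ≈ 0.264 J/(g·°C)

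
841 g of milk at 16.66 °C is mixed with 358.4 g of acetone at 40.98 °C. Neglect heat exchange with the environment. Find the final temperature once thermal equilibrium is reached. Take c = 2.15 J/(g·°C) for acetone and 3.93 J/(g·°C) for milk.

T_f ≈ 21.3 °C

Set heat shed by the hot body equal to heat absorbed by the cold body:
358.4×2.15×(40.98 − T) = 841×3.93×(T − 16.66)
770.56(40.98 − T) = 3305.1(T − 16.66)
4075.7 T = 86641  ⇒  T ≈ 21.26 °C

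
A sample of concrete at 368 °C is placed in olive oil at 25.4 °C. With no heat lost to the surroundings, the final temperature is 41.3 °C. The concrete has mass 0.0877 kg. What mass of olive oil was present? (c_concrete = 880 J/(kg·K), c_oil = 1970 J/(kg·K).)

m ≈ 0.805 kg

Net heat exchanged in the isolated system is zero:
0.0877·880·(41.3 − 368) + m·1970·(41.3 − 25.4) = 0
31323 m = 25213
m = 25213/31323 ≈ 0.8049 kg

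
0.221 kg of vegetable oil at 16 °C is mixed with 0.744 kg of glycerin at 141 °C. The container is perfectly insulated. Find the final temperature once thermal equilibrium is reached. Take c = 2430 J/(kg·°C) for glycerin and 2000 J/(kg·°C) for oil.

T_f ≈ 116.4 °C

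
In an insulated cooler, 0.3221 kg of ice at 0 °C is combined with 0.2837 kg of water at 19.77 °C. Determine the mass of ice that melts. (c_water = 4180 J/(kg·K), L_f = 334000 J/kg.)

m_melted ≈ 0.0702 kg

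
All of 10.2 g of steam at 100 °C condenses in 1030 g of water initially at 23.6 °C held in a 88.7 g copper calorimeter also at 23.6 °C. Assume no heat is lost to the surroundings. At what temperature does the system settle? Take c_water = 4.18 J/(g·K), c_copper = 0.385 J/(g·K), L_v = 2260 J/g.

T_f ≈ 29.6 °C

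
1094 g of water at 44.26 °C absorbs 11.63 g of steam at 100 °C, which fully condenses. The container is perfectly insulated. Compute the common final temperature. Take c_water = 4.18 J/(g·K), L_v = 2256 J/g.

T_f ≈ 50.5 °C

Let T be the final temperature. ΣQ_i = 0:
latent heat released on condensation: 11.63·2256 = 26237; condensate cools 100→T: 11.63·4.18·(T − 100) = 48.61(T − 100); water warms: 1094·4.18·(T − 44.26) = 4572.9(T − 44.26)
4621.5 T = 26237 + 4861.3 + 202397 = 233496
T ≈ 50.52 °C (< 100 °C, so full condensation is consistent).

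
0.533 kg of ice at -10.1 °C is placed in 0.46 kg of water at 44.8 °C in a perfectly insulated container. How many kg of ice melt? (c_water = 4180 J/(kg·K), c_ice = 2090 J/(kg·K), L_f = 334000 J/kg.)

m_melted ≈ 0.224 kg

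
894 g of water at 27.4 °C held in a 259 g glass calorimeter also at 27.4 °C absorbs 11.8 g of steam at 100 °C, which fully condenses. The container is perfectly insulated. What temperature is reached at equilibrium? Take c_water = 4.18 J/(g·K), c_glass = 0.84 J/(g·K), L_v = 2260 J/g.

Sum of m c ΔT and latent-heat terms is zero:
steam→water at 100 °C releases m L_v = 11.8×2260 = 26668
  condensed water 100 °C→T: 49.32(T − 100)
  original water: 3736.9(T − 27.4)
  cup: 217.56(T − 27.4)
4003.8 T = 26668 + 4932.4 + 108353 = 139953
T ≈ 34.96 °C, under the boiling point, so the assumption holds.

T_f ≈ 35.0 °C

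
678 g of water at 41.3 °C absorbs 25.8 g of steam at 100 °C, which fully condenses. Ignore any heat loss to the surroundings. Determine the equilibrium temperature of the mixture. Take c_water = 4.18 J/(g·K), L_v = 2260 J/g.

T_f ≈ 63.3 °C

Heat gained plus heat lost sum to zero:
steam→water at 100 °C releases m L_v = 25.8×2260 = 58308
  condensed water 100 °C→T: 107.84(T − 100)
  water warms: 678×4.18×(T − 41.3) = 2834(T − 41.3)
2941.9 T = 58308 + 10784 + 117046 = 186138
T ≈ 63.27 °C, under the boiling point, so the assumption holds.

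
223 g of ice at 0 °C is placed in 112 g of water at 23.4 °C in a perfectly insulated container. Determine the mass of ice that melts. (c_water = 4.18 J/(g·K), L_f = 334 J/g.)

Water can give up m c ΔT = 112×4.18×23.4 = 10955 J before reaching 0 °C.
Melting all 223 g of ice would need 223×334 = 74482 J.
That's not enough to melt it all — equilibrium is at 0 °C with ice remaining.
Mass melted = 10955/334 ≈ 32.8 g.

m_melted ≈ 32.8 g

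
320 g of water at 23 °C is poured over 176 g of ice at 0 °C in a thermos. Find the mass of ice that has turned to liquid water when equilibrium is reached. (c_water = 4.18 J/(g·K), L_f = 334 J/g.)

m_melted ≈ 92.1 g

Heat available from the water dropping to 0 °C: 320×4.18×23 = 30765 J.
Fully melting the ice requires m_ice L_f = 176×334 = 58784 J.
30765 J < 58784 J, so only part of the ice melts and the system sits at 0 °C.
Mass melted = 30765/334 ≈ 92.11 g.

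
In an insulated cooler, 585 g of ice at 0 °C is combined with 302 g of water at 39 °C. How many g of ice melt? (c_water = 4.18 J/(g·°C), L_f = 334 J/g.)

Cooling the water to 0 °C releases 302×4.18×39 = 49232 J.
To melt every bit of ice: 585×334 = 195390 J.
That's not enough to melt it all — equilibrium is at 0 °C with ice remaining.
m_melt = 49232 / L_f = 147.4 g.

m_melted ≈ 147 g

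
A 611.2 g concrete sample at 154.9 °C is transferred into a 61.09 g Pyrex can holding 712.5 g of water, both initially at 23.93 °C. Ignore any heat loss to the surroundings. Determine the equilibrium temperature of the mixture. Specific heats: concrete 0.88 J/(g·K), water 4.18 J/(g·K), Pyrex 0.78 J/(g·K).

Setting the total heat transfer to zero:
611.2·0.88·(T − 154.9) + 712.5·4.18·(T − 23.93) + 61.09·0.78·(T − 23.93) = 0
537.86(T − 154.9) + 2978.2(T − 23.93) + 47.65(T − 23.93) = 0
3563.8 T = 155724
T ≈ 43.70 °C

T_f ≈ 43.7 °C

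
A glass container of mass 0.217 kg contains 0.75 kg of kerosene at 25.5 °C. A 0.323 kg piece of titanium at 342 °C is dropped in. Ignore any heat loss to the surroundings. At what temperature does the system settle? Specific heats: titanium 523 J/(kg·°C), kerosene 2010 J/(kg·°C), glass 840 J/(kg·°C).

T_f ≈ 54.3 °C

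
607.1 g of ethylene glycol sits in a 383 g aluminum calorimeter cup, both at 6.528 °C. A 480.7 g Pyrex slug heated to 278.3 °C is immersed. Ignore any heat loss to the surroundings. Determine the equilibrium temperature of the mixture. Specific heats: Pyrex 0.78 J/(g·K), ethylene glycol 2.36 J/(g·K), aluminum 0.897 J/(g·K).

Heat gained plus heat lost sum to zero:
480.7·0.78·(T − 278.3) + 607.1·2.36·(T − 6.528) + 383·0.897·(T − 6.528) = 0
374.95(T − 278.3) + 1432.8(T − 6.528) + 343.55(T − 6.528) = 0
(374.95 + 1432.8 + 343.55) T = 374.95·278.3 + 1432.8·6.528 + 343.55·6.528
T = 115943/2151.3 ≈ 53.90 °C

T_f ≈ 53.9 °C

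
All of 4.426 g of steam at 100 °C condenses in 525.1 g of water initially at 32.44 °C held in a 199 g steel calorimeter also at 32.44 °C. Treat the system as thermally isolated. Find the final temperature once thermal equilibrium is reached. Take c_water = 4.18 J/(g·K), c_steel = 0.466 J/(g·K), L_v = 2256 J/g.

T_f ≈ 37.3 °C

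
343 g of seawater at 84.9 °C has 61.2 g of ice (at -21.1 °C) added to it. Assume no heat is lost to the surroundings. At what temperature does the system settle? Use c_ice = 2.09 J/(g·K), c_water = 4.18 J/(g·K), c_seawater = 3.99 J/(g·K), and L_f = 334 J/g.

T_f ≈ 57.3 °C

Heat gained plus heat lost sum to zero:
warm ice to 0 °C: 61.2×2.09×(0 − (-21.1)) = 2698.9; latent heat to melt: 61.2×334 = 20441; meltwater 0→T: 61.2×4.18×T = 255.82 T; seawater cools: 343×3.99×(T − 84.9) = 1368.6(T − 84.9)
1624.4 T = 116192 − 23140 = 93052
T ≈ 57.28 °C — above 0 °C, consistent with complete melting.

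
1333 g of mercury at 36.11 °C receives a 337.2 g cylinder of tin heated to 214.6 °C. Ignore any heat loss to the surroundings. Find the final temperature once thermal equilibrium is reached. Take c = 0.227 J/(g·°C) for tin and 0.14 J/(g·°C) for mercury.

Setting the total heat transfer to zero:
337.2·0.227·(T − 214.6) + 1333·0.14·(T − 36.11) = 0
(76.54 + 186.62) T = 76.54·214.6 + 186.62·36.11
T = 23165 / 263.16 = 88 °C

T_f ≈ 88.0 °C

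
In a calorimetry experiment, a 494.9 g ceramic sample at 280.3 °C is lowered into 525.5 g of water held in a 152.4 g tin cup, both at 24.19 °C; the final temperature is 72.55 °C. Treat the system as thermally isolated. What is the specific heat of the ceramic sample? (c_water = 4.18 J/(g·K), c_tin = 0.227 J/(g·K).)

c ≈ 1.05 J/(g·K)

Let T be the final temperature. ΣQ_i = 0:
494.9×c×(72.55 − 280.3) + 525.5×4.18×(72.55 − 24.19) + 152.4×0.227×(72.55 − 24.19) = 0
-102815 c = -107900
c = -107900/-102815 ≈ 1.049 J/(g·K)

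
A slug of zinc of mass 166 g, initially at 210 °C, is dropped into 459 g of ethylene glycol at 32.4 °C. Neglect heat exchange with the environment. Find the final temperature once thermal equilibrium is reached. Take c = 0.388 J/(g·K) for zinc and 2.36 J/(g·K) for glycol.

Heat lost by the zinc equals heat gained by the glycol:
166*0.388*(210 − T) = 459*2.36*(T − 32.4)
64.41(210 − T) = 1083.2(T − 32.4)
1147.6 T = 48623  ⇒  T ≈ 42.37 °C

T_f ≈ 42.4 °C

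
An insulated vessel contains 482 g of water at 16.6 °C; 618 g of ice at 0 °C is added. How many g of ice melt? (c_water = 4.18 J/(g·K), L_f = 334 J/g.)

m_melted ≈ 100 g

Cooling the water to 0 °C releases 482×4.18×16.6 = 33445 J.
To melt every bit of ice: 618×334 = 206412 J.
Since 33445 < 206412 J, not all the ice melts; equilibrium is at 0 °C.
m_melted×334 = 33445  ⇒  m_melted ≈ 100.1 g.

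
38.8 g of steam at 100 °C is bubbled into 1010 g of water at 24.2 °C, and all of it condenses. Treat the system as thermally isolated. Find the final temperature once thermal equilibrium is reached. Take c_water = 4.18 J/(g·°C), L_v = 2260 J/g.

T_f ≈ 47.0 °C

Energy conservation, ΣQ = 0:
steam→water at 100 °C releases m L_v = 38.8×2260 = 87688; condensate cools 100→T: 38.8×4.18×(T − 100) = 162.18(T − 100); water warms: 1010×4.18×(T − 24.2) = 4221.8(T − 24.2)
4384 T = 87688 + 16218 + 102168 = 206074
T ≈ 47.01 °C — below 100 °C, confirming all the steam condensed.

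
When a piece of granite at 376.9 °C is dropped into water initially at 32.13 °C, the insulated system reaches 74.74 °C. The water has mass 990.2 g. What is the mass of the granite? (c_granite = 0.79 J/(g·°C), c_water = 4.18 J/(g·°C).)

|Q_granite| = |Q_water|:
m×0.79×(376.9 − 74.74) = 990.2×4.18×(74.74 − 32.13)
238.71 m = 176364  ⇒  m ≈ 738.8 g

m ≈ 739 g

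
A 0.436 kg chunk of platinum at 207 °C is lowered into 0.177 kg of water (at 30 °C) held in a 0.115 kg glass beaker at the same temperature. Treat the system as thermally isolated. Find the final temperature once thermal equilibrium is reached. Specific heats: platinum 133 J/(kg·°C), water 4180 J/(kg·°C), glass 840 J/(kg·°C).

T_f is the heat-capacity-weighted average of the initial temperatures:
T_f = (57.99·207 + 739.86·30 + 96.6·30) / (57.99 + 739.86 + 96.6)
    = 37097 / 894.45 ≈ 41.48 °C

T_f ≈ 41.5 °C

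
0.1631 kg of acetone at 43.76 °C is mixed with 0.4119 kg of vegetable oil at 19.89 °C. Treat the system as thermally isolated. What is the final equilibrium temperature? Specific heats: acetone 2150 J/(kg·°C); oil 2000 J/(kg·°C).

Heat lost by the acetone equals heat gained by the oil:
0.1631·2150·(43.76 − T) = 0.4119·2000·(T − 19.89)
350.66(43.76 − T) = 823.8(T − 19.89)
1174.5 T = 31730  ⇒  T ≈ 27.02 °C

T_f ≈ 27.0 °C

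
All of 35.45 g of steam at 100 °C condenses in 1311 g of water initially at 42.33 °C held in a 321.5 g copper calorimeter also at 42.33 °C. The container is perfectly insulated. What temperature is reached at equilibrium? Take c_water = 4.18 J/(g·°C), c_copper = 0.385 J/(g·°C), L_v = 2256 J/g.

Heat gained plus heat lost sum to zero:
condense steam: −35.45×2256 = −79975
  condensate cools 100→T: 35.45×4.18×(T − 100) = 148.18(T − 100)
  water warms: 1311×4.18×(T − 42.33) = 5480(T − 42.33)
  copper cup: 321.5×0.385×(T − 42.33) = 123.78(T − 42.33)
5751.9 T = 79975 + 14818 + 237207 = 332000
T ≈ 57.72 °C (< 100 °C, so full condensation is consistent).

T_f ≈ 57.7 °C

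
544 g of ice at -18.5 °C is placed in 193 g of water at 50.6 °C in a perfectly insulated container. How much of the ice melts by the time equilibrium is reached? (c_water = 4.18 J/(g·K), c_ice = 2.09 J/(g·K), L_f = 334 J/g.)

Water can give up m c ΔT = 193·4.18·50.6 = 40821 J before reaching 0 °C.
Of that, 544·2.09·18.5 = 21034 J goes to bring the ice to 0 °C, leaving 19787 J.
Fully melting the ice requires m_ice L_f = 544·334 = 181696 J.
19787 J < 181696 J, so only part of the ice melts and the system sits at 0 °C.
Mass melted = 19787/334 ≈ 59.24 g.

m_melted ≈ 59.2 g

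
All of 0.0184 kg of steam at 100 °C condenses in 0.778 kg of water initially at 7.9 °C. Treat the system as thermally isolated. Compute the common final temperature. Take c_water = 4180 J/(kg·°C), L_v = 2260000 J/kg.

Conservation of energy gives ΣQ = 0:
steam→water at 100 °C releases m L_v = 0.0184·2260000 = 41584
  condensate cools 100→T: 0.0184·4180·(T − 100) = 76.91(T − 100)
  original water: 3252(T − 7.9)
3329 T = 41584 + 7691.2 + 25691 = 74966
T ≈ 22.52 °C — below 100 °C, confirming all the steam condensed.

T_f ≈ 22.5 °C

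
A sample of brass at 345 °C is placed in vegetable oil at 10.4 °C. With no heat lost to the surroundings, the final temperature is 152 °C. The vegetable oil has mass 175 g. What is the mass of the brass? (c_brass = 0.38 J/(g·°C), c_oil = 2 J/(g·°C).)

m ≈ 676 g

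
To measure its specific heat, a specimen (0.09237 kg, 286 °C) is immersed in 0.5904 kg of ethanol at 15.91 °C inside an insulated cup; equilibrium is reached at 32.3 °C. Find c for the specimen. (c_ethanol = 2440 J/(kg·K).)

Heat gained plus heat lost sum to zero:
0.09237·c·(32.3 − 286) + 0.5904·2440·(32.3 − 15.91) = 0
-23.43 c = -23611
c = -23611/-23.43 ≈ 1008 J/(kg·K)

c ≈ 1010 J/(kg·K)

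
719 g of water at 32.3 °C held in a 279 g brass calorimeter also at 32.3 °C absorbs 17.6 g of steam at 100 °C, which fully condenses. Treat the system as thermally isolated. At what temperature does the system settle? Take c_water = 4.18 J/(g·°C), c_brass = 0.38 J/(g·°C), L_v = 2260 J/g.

Setting the total heat transfer to zero:
latent heat released on condensation: 17.6×2260 = 39776
  condensate cools 100→T: 17.6×4.18×(T − 100) = 73.57(T − 100)
  original water: 3005.4(T − 32.3)
  brass cup: 279×0.38×(T − 32.3) = 106.02(T − 32.3)
3185 T = 39776 + 7356.8 + 100500 = 147632
T ≈ 46.35 °C — below 100 °C, confirming all the steam condensed.

T_f ≈ 46.4 °C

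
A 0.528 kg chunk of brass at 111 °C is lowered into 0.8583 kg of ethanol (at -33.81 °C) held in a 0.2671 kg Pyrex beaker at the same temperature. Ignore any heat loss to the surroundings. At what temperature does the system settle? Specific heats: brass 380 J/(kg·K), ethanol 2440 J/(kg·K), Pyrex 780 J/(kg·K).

Heat gained plus heat lost sum to zero:
0.528*380*(T − 111) + 0.8583*2440*(T − (-33.81)) + 0.2671*780*(T − (-33.81)) = 0
200.64(T − 111) + 2094.3(T − (-33.81)) + 208.34(T − (-33.81)) = 0
(200.64 + 2094.3 + 208.34) T = 200.64*111 + 2094.3*(-33.81) + 208.34*(-33.81)
T = -55580/2503.2 ≈ -22.20 °C

T_f ≈ -22.2 °C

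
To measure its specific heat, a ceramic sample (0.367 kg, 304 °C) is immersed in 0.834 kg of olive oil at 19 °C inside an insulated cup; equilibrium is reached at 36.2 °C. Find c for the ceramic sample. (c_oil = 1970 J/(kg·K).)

Setting the total heat transfer to zero:
0.367·c·(36.2 − 304) + 0.834·1970·(36.2 − 19) = 0
-98.28 c = -28259
c = -28259/-98.28 ≈ 287.5 J/(kg·K)

c ≈ 288 J/(kg·K)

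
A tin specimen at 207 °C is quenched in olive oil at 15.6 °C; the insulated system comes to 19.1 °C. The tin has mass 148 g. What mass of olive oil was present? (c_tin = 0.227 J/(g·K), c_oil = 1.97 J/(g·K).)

Heat lost by the tin = heat gained by the oil:
148·0.227·(207 − 19.1) = m·1.97·(19.1 − 15.6)
6.895 m = 6312.7  ⇒  m ≈ 915.5 g

m ≈ 916 g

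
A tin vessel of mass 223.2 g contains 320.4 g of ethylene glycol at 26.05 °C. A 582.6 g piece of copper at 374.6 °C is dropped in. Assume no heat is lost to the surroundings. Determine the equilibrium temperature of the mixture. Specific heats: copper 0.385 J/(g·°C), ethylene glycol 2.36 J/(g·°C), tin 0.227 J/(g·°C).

T_f ≈ 101.9 °C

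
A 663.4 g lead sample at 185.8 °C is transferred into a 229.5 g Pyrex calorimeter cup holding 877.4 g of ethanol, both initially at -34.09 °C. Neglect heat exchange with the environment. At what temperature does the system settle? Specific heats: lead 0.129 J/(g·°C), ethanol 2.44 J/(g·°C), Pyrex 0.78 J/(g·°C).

Conservation of energy gives ΣQ = 0:
663.4*0.129*(T − 185.8) + 877.4*2.44*(T − (-34.09)) + 229.5*0.78*(T − (-34.09)) = 0
85.58(T − 185.8) + 2140.9(T − (-34.09)) + 179.01(T − (-34.09)) = 0
2405.4 T = -63184
T = -63184/2405.4 ≈ -26.27 °C

T_f ≈ -26.3 °C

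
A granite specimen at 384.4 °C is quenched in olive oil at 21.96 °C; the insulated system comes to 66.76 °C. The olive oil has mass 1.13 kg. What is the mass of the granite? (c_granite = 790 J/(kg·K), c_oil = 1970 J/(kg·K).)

Heat lost by the granite = heat gained by the oil:
m×790×(384.4 − 66.76) = 1.13×1970×(66.76 − 21.96)
250936 m = 99729  ⇒  m ≈ 0.3974 kg

m ≈ 0.397 kg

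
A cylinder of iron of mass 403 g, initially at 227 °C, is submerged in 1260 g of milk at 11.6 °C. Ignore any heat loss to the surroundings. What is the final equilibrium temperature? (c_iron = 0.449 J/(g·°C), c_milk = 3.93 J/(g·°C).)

Taking heat into each body as positive, Σ m c ΔT = 0:
403×0.449×(T − 227) + 1260×3.93×(T − 11.6) = 0
180.95(T − 227) + 4951.8(T − 11.6) = 0
(180.95 + 4951.8) T = 180.95×227 + 4951.8×11.6
T = 98516 / 5132.7 = 19.2 °C

T_f ≈ 19.2 °C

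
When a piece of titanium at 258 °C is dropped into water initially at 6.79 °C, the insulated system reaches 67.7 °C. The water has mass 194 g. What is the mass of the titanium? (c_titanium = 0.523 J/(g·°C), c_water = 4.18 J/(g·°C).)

Heat lost by the titanium = heat gained by the water:
m×0.523×(258 − 67.7) = 194×4.18×(67.7 − 6.79)
99.53 m = 49393  ⇒  m ≈ 496.3 g

m ≈ 496 g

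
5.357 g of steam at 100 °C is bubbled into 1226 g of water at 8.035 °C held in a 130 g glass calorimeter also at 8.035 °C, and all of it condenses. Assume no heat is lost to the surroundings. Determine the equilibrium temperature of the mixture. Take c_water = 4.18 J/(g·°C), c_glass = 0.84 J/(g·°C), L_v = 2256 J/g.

Conservation of energy gives ΣQ = 0:
steam→water at 100 °C releases m L_v = 5.357·2256 = 12085; condensed water 100 °C→T: 22.39(T − 100); water warms: 1226·4.18·(T − 8.035) = 5124.7(T − 8.035); cup: 109.2(T − 8.035)
5256.3 T = 12085 + 2239.2 + 42054 = 56379
T ≈ 10.73 °C, under the boiling point, so the assumption holds.

T_f ≈ 10.7 °C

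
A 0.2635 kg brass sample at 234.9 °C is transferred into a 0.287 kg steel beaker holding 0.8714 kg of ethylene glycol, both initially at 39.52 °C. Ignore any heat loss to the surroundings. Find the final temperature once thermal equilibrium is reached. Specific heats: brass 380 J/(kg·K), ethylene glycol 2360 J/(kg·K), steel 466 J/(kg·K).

T_f ≈ 48.1 °C

Let T be the final temperature. ΣQ_i = 0:
0.2635*380*(T − 234.9) + 0.8714*2360*(T − 39.52) + 0.287*466*(T − 39.52) = 0
(100.13 + 2056.5 + 133.74) T = 100.13*234.9 + 2056.5*39.52 + 133.74*39.52
T = 110079/2290.4 ≈ 48.06 °C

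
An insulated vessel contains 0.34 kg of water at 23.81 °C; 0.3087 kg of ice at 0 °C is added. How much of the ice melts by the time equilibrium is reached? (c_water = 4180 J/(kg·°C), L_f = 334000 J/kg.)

m_melted ≈ 0.101 kg

Water can give up m c ΔT = 0.34·4180·23.81 = 33839 J before reaching 0 °C.
To melt every bit of ice: 0.3087·334000 = 103106 J.
Since 33839 < 103106 J, not all the ice melts; equilibrium is at 0 °C.
Mass melted = 33839/334000 ≈ 0.1013 kg.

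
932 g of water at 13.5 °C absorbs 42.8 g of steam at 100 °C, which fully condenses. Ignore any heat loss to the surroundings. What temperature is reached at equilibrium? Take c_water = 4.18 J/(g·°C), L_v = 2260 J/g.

T_f ≈ 41.0 °C

Conservation of energy gives ΣQ = 0:
latent heat released on condensation: 42.8×2260 = 96728; condensed water 100 °C→T: 178.9(T − 100); original water: 3895.8(T − 13.5)
4074.7 T = 96728 + 17890 + 52593 = 167211
T ≈ 41.04 °C, under the boiling point, so the assumption holds.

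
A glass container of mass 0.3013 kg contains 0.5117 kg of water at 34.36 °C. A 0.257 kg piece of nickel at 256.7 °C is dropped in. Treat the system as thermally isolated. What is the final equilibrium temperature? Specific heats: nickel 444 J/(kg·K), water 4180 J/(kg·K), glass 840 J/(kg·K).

T_f ≈ 44.5 °C

Conservation of energy gives ΣQ = 0:
0.257×444×(T − 256.7) + 0.5117×4180×(T − 34.36) + 0.3013×840×(T − 34.36) = 0
(114.11 + 2138.9 + 253.09) T = 114.11×256.7 + 2138.9×34.36 + 253.09×34.36
T = 111481 / 2506.1 = 44.5 °C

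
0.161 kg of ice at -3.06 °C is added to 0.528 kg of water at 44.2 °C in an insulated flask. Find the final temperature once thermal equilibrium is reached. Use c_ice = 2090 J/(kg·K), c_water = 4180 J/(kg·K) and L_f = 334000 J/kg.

T_f ≈ 14.8 °C

Conservation of energy gives ΣQ = 0:
ice -3.06→0 °C: 0.161×2090×3.06 = 1029.7; latent heat to melt: 0.161×334000 = 53774; warm the meltwater: 672.98 T; water cools: 0.528×4180×(T − 44.2) = 2207(T − 44.2)
2880 T = 97551 − 54804 = 42748
T ≈ 14.84 °C. Since T > 0 °C, the all-ice-melts assumption holds.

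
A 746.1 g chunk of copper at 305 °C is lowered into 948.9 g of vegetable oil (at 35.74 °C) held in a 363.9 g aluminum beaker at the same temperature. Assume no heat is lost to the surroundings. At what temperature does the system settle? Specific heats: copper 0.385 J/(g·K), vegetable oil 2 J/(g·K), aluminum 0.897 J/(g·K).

T_f ≈ 66.5 °C

Energy conservation, ΣQ = 0:
746.1*0.385*(T − 305) + 948.9*2*(T − 35.74) + 363.9*0.897*(T − 35.74) = 0
287.25(T − 305) + 1897.8(T − 35.74) + 326.42(T − 35.74) = 0
(287.25 + 1897.8 + 326.42) T = 287.25*305 + 1897.8*35.74 + 326.42*35.74
T ≈ 66.54 °C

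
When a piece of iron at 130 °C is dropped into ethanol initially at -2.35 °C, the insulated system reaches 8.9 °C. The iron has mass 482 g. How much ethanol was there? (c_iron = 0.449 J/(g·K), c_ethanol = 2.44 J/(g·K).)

Heat gained plus heat lost sum to zero:
482×0.449×(8.9 − 130) + m×2.44×(8.9 − (-2.35)) = 0
27.45 m = 26208
m = 26208/27.45 ≈ 954.8 g

m ≈ 955 g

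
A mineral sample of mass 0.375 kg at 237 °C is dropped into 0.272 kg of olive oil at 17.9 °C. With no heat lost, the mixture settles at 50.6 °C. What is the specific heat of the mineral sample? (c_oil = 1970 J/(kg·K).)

c ≈ 251 J/(kg·K)

m_s c (T_s − T_f) = m_oil c_oil (T_f − T_0):
0.375·c·(237 − 50.6) = 0.272·1970·(50.6 − 17.9)
69.9 c = 17522  ⇒  c ≈ 250.7 J/(kg·K)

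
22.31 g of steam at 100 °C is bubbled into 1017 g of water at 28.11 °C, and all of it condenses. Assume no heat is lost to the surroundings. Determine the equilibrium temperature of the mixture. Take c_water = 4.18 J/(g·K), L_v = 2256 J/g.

T_f ≈ 41.2 °C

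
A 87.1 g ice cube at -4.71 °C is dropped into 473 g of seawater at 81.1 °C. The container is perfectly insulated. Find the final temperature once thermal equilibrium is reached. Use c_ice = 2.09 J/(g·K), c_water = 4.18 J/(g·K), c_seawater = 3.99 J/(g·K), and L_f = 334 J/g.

Taking heat into each body as positive, Σ m c ΔT = 0:
ice -4.71→0 °C: 87.1×2.09×4.71 = 857.4
  fusion: m_ice L_f = 87.1×334 = 29091
  warm the meltwater: 364.08 T
  seawater cools: 473×3.99×(T − 81.1) = 1887.3(T − 81.1)
2251.3 T = 153058 − 29949 = 123109
T ≈ 54.68 °C (positive, so assuming full melt was valid).

T_f ≈ 54.7 °C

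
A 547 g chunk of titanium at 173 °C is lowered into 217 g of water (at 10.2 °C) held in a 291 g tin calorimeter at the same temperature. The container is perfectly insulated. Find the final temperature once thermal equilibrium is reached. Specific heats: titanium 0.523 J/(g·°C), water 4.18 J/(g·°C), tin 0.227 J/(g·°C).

T_f ≈ 47.2 °C

Net heat exchanged in the isolated system is zero:
547·0.523·(T − 173) + 217·4.18·(T − 10.2) + 291·0.227·(T − 10.2) = 0
(286.08 + 907.06 + 66.06) T = 286.08·173 + 907.06·10.2 + 66.06·10.2
T = 59418/1259.2 ≈ 47.19 °C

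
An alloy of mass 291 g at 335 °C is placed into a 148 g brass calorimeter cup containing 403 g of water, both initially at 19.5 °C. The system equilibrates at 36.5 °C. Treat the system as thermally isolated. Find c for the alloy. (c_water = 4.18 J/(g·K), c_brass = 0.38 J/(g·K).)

c ≈ 0.341 J/(g·K)

Heat gained plus heat lost sum to zero:
291·c·(36.5 − 335) + 403·4.18·(36.5 − 19.5) + 148·0.38·(36.5 − 19.5) = 0
-86864 c = -29593
c = -29593/-86864 ≈ 0.3407 J/(g·K)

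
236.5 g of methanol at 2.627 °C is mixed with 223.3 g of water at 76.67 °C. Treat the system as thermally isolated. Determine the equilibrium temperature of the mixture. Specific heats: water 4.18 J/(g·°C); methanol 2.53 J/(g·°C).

Heat lost by the water equals heat gained by the methanol:
223.3×4.18×(76.67 − T) = 236.5×2.53×(T − 2.627)
933.39(76.67 − T) = 598.34(T − 2.627)
1531.7 T = 73135  ⇒  T ≈ 47.75 °C

T_f ≈ 47.7 °C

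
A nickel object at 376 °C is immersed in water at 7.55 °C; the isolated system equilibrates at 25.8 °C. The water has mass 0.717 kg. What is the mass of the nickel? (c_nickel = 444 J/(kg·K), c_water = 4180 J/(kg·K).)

m ≈ 0.352 kg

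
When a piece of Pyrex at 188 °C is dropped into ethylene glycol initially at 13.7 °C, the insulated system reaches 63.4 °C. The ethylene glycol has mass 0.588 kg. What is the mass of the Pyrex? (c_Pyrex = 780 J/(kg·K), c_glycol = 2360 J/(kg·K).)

Conservation of energy gives ΣQ = 0:
m·780·(63.4 − 188) + 0.588·2360·(63.4 − 13.7) = 0
-97188 m = -68968
m = -68968/-97188 ≈ 0.7096 kg

m ≈ 0.71 kg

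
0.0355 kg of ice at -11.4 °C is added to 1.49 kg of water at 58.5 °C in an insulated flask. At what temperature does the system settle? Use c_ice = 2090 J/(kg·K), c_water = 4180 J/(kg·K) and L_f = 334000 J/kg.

T_f ≈ 55.1 °C

Energy balance with sensible and latent terms:
warm ice to 0 °C: 0.0355·2090·(0 − (-11.4)) = 845.82; fusion: m_ice L_f = 0.0355·334000 = 11857; meltwater 0→T: 0.0355·4180·T = 148.39 T; water cools: 1.49·4180·(T − 58.5) = 6228.2(T − 58.5)
6376.6 T = 364350 − 12703 = 351647
T ≈ 55.15 °C. Since T > 0 °C, the all-ice-melts assumption holds.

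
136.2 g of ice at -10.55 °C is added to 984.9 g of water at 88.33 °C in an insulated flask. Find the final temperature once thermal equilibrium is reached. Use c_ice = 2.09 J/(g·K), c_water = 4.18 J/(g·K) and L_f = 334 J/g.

T_f ≈ 67.3 °C

Energy conservation, ΣQ = 0:
warm ice to 0 °C: 136.2×2.09×(0 − (-10.55)) = 3003.1; fusion: m_ice L_f = 136.2×334 = 45491; warm the meltwater: 569.32 T; water cools: 984.9×4.18×(T − 88.33) = 4116.9(T − 88.33)
4686.2 T = 363644 − 48494 = 315150
T ≈ 67.25 °C. Since T > 0 °C, the all-ice-melts assumption holds.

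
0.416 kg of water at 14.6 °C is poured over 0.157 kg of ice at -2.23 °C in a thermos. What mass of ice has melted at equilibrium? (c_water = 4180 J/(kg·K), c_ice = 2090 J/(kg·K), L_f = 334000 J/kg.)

m_melted ≈ 0.0738 kg

Heat available from the water dropping to 0 °C: 0.416·4180·14.6 = 25388 J.
Warming the ice to 0 °C takes 0.157·2090·2.23 = 731.73 J, leaving 24656 J for melting.
To melt every bit of ice: 0.157·334000 = 52438 J.
24656 J < 52438 J, so only part of the ice melts and the system sits at 0 °C.
m_melted·334000 = 24656  ⇒  m_melted ≈ 0.07382 kg.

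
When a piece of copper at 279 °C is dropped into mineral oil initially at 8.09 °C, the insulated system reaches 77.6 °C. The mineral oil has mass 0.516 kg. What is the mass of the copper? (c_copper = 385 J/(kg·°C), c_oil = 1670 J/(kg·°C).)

|Q_copper| = |Q_oil|:
m·385·(279 − 77.6) = 0.516·1670·(77.6 − 8.09)
77539 m = 59898  ⇒  m ≈ 0.7725 kg

m ≈ 0.772 kg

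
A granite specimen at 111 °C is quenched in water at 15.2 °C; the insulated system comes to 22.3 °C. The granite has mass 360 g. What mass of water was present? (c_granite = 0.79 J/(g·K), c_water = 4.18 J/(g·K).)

|Q_granite| = |Q_water|:
360·0.79·(111 − 22.3) = m·4.18·(22.3 − 15.2)
29.68 m = 25226  ⇒  m ≈ 850 g

m ≈ 850 g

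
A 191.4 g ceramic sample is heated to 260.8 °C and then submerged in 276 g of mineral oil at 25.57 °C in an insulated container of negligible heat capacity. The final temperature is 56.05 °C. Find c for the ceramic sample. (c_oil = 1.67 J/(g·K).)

c ≈ 0.358 J/(g·K)

Net heat exchanged in the isolated system is zero:
191.4×c×(56.05 − 260.8) + 276×1.67×(56.05 − 25.57) = 0
-39189 c = -14049
c = -14049/-39189 ≈ 0.3585 J/(g·K)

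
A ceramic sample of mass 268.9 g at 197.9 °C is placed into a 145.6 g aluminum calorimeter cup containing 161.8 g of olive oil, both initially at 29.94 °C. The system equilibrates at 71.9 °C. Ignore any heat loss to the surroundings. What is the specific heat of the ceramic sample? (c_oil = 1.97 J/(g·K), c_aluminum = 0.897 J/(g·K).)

Let T be the final temperature. ΣQ_i = 0:
268.9·c·(71.9 − 197.9) + 161.8·1.97·(71.9 − 29.94) + 145.6·0.897·(71.9 − 29.94) = 0
-33881 c = -18855
c = -18855/-33881 ≈ 0.5565 J/(g·K)

c ≈ 0.556 J/(g·K)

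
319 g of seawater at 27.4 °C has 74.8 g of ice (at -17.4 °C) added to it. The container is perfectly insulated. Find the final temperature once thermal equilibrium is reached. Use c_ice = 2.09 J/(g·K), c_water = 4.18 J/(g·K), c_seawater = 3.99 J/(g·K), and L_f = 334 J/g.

T_f ≈ 4.5 °C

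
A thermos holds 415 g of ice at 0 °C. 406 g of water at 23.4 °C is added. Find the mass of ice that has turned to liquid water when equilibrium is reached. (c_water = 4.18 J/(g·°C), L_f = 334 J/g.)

Water can give up m c ΔT = 406·4.18·23.4 = 39712 J before reaching 0 °C.
Fully melting the ice requires m_ice L_f = 415·334 = 138610 J.
Since 39712 < 138610 J, not all the ice melts; equilibrium is at 0 °C.
m_melt = 39712 / L_f = 118.9 g.

m_melted ≈ 119 g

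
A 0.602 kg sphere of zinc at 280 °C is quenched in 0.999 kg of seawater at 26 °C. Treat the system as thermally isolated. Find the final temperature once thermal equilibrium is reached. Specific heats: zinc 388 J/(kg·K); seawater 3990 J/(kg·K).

Conservation of energy gives ΣQ = 0:
0.602*388*(T − 280) + 0.999*3990*(T − 26) = 0
233.58(T − 280) + 3986(T − 26) = 0
(233.58 + 3986) T = 233.58*280 + 3986*26
T = 169038/4219.6 ≈ 40.06 °C

T_f ≈ 40.1 °C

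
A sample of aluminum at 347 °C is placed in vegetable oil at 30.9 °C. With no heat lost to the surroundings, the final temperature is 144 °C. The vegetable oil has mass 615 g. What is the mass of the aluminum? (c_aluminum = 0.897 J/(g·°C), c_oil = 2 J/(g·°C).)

Heat lost by the aluminum = heat gained by the oil:
m·0.897·(347 − 144) = 615·2·(144 − 30.9)
182.09 m = 139113  ⇒  m ≈ 764 g

m ≈ 764 g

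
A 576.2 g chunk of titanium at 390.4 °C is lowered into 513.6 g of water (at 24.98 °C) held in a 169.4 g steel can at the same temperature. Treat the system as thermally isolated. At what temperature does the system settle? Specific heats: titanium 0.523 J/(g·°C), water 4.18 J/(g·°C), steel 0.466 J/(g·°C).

T_f ≈ 68.6 °C

Let T be the final temperature. ΣQ_i = 0:
576.2×0.523×(T − 390.4) + 513.6×4.18×(T − 24.98) + 169.4×0.466×(T − 24.98) = 0
301.35(T − 390.4) + 2146.8(T − 24.98) + 78.94(T − 24.98) = 0
(301.35 + 2146.8 + 78.94) T = 301.35×390.4 + 2146.8×24.98 + 78.94×24.98
T ≈ 68.56 °C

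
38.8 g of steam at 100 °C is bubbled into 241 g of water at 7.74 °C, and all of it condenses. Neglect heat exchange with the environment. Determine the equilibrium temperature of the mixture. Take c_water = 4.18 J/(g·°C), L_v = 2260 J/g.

T_f ≈ 95.5 °C

Energy balance with sensible and latent terms:
latent heat released on condensation: 38.8×2260 = 87688; condensate cools 100→T: 38.8×4.18×(T − 100) = 162.18(T − 100); original water: 1007.4(T − 7.74)
1169.6 T = 87688 + 16218 + 7797.1 = 111704
T ≈ 95.51 °C (< 100 °C, so full condensation is consistent).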